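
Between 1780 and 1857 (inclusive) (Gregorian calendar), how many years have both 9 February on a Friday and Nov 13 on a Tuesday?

Check each year's weekday for 9 February and Nov 13:
  1780: Wed/Mon  1781: Fri/Tue ✓  1782: Sat/Wed  1783: Sun/Thu  1784: Mon/Sat  1785: Wed/Sun  1786: Thu/Mon  1787: Fri/Tue ✓  1788: Sat/Thu  1789: Mon/Fri  1790: Tue/Sat  1791: Wed/Sun  1792: Thu/Tue  1793: Sat/Wed  …(50 more)…  1844: Fri/Wed  1845: Sun/Thu  1846: Mon/Fri  1847: Tue/Sat  1848: Wed/Mon  1849: Fri/Tue ✓  1850: Sat/Wed  1851: Sun/Thu  1852: Mon/Sat  1853: Wed/Sun  1854: Thu/Mon  1855: Fri/Tue ✓  1856: Sat/Thu  1857: Mon/Fri
Both conditions hold in: 1781, 1787, 1798, 1810, 1821, 1827, 1838, 1849, 1855 — 9.

9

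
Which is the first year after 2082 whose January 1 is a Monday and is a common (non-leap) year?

Jan 1 advances by 2 weekdays after a leap year and by 1 after a common year.
2082: Jan 1 is Thursday.
2083: Friday
2084: Saturday (leap)
2085: Monday
2085 begins on a Monday and is a common year.

2085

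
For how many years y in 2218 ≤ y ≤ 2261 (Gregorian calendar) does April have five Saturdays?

April has 30 days; it has five Saturdays when Saturday falls among the first (month-length − 28) days — i.e. when April 1 is one of Saturday/Friday.
April 1 by year: 2218:Wed 2219:Thu 2220:Sat✓ 2221:Sun 2222:Mon 2223:Tue 2224:Thu 2225:Fri✓ 2226:Sat✓ 2227:Sun 2228:Tue 2229:Wed 2230:Thu 2231:Fri✓ 2232:Sun …(14 more)… 2247:Thu 2248:Sat✓ 2249:Sun 2250:Mon 2251:Tue 2252:Thu 2253:Fri✓ 2254:Sat✓ 2255:Sun 2256:Tue 2257:Wed 2258:Thu 2259:Fri✓ 2260:Sun 2261:Mon
Years with five Saturdays: 2220, 2225, 2226, 2231, 2236, 2237, 2242, 2243, 2248, 2253, 2254, 2259 → 12.

12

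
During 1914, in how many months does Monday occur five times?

4

A month of length L has five Mondays iff its first Monday is on day ≤ L−28 (so day 1–3 in a 31-day month, 1–2 in a 30-day month, day 1 in a leap February).
Checking each month of 1914: Jan starts Thu (31d); Feb starts Sun (28d); Mar starts Sun (31d) ✓; Apr starts Wed (30d); May starts Fri (31d); Jun starts Mon (30d) ✓; Jul starts Wed (31d); Aug starts Sat (31d) ✓; Sep starts Tue (30d); Oct starts Thu (31d); Nov starts Sun (30d) ✓; Dec starts Tue (31d).
Five-Monday months: March, June, August, November → 4.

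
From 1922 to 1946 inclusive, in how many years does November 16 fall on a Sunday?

Track November 16's weekday year by year (advancing +1, or +2 across a Feb 29):
  1922: Thu  1923: Fri (+1)  1924: Sun (+2) ✓  1925: Mon (+1)  1926: Tue (+1)
  1927: Wed (+1)  1928: Fri (+2)  1929: Sat (+1)  1930: Sun (+1) ✓  1931: Mon (+1)
  1932: Wed (+2)  1933: Thu (+1)  1934: Fri (+1)  1935: Sat (+1)  1936: Mon (+2)
  1937: Tue (+1)  1938: Wed (+1)  1939: Thu (+1)  1940: Sat (+2)  1941: Sun (+1) ✓
  1942: Mon (+1)  1943: Tue (+1)  1944: Thu (+2)  1945: Fri (+1)  1946: Sat (+1)
Sunday years: 1924, 1930, 1941 — 3 in total.

3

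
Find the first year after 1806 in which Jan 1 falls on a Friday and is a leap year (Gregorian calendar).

1808

Jan 1 advances by 2 weekdays after a leap year and by 1 after a common year.
1806: Jan 1 is Wednesday.
1807: Thursday
1808: Friday (leap)
1808 begins on a Friday and is a leap year.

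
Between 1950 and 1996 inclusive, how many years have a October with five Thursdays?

20

October has 31 days; it has five Thursdays when Thursday falls among the first (month-length − 28) days — i.e. when October 1 is one of Thursday/Wednesday/Tuesday.
October 1 by year: 1950:Sun 1951:Mon 1952:Wed✓ 1953:Thu✓ 1954:Fri 1955:Sat 1956:Mon 1957:Tue✓ 1958:Wed✓ 1959:Thu✓ 1960:Sat 1961:Sun 1962:Mon 1963:Tue✓ 1964:Thu✓ …(17 more)… 1982:Fri 1983:Sat 1984:Mon 1985:Tue✓ 1986:Wed✓ 1987:Thu✓ 1988:Sat 1989:Sun 1990:Mon 1991:Tue✓ 1992:Thu✓ 1993:Fri 1994:Sat 1995:Sun 1996:Tue✓
Years with five Thursdays: 1952, 1953, 1957, 1958, 1959, 1963, 1964, 1968, 1969, 1970, 1974, 1975, 1980, 1981, 1985, 1986, 1987, 1991, 1992, 1996 → 20.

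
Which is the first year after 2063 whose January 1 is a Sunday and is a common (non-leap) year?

2073

Jan 1 advances by 2 weekdays after a leap year and by 1 after a common year.
2063: Jan 1 is Monday.
2064: Tuesday (leap)
2065: Thursday
2066: Friday
2067: Saturday
2068: Sunday (leap)
2069: Tuesday
2070: Wednesday
2071: Thursday
2072: Friday (leap)
2073: Sunday
2073 begins on a Sunday and is a common year.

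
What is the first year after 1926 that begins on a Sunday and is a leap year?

1928

Jan 1 advances by 2 weekdays after a leap year and by 1 after a common year.
1926: Jan 1 is Friday.
1927: Saturday
1928: Sunday (leap)
1928 begins on a Sunday and is a leap year.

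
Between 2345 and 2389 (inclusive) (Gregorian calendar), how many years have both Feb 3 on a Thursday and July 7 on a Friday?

Check each year's weekday for Feb 3 and July 7:
  2345: Sat/Sat  2346: Sun/Sun  2347: Mon/Mon  2348: Tue/Wed  2349: Thu/Thu  2350: Fri/Fri  2351: Sat/Sat  2352: Sun/Mon  2353: Tue/Tue  2354: Wed/Wed  2355: Thu/Thu  2356: Fri/Sat  2357: Sun/Sun  2358: Mon/Mon  …(17 more)…  2376: Tue/Wed  2377: Thu/Thu  2378: Fri/Fri  2379: Sat/Sat  2380: Sun/Mon  2381: Tue/Tue  2382: Wed/Wed  2383: Thu/Thu  2384: Fri/Sat  2385: Sun/Sun  2386: Mon/Mon  2387: Tue/Tue  2388: Wed/Thu  2389: Fri/Fri
Both conditions hold in: 2372 — 1.

1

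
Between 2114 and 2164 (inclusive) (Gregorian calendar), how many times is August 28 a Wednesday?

7

Track August 28's weekday year by year (advancing +1, or +2 across a Feb 29):
  2114: Tue  2115: Wed (+1) ✓  2116: Fri (+2)  2117: Sat (+1)  2118: Sun (+1)
  2119: Mon (+1)  2120: Wed (+2) ✓  2121: Thu (+1)  2122: Fri (+1)  2123: Sat (+1)
  2124: Mon (+2)  2125: Tue (+1)  2126: Wed (+1) ✓  2127: Thu (+1)  … (23 more years) …
  2151: Sat (+1)  2152: Mon (+2)  2153: Tue (+1)  2154: Wed (+1) ✓  2155: Thu (+1)
  2156: Sat (+2)  2157: Sun (+1)  2158: Mon (+1)  2159: Tue (+1)  2160: Thu (+2)
  2161: Fri (+1)  2162: Sat (+1)  2163: Sun (+1)  2164: Tue (+2)
Wednesday years: 2115, 2120, 2126, 2137, 2143, 2148, 2154 — 7 in total.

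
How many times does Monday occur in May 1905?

May 1905 has 31 days and begins on Monday.
The first Monday is May 1.
Mondays fall on 1, 8, 15, 22, 29 — that's 5.

5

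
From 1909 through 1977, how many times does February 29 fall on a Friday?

2

Leap years in 1909–1977: 17 of them.
Feb 29 weekday advances by 5 (mod 7) from one leap year to the next four years later (or differs when a century non-leap intervenes).
Leap-day weekdays: 1912:Thu 1916:Tue 1920:Sun 1924:Fri✓ 1928:Wed 1932:Mon 1936:Sat 1940:Thu 1944:Tue 1948:Sun 1952:Fri✓ 1956:Wed 1960:Mon 1964:Sat 1968:Thu 1972:Tue 1976:Sun
Friday: 1924, 1952 → 2.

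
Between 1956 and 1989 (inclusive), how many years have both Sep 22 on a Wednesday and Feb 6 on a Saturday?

3

Check each year's weekday for Sep 22 and Feb 6:
  1956: Sat/Mon  1957: Sun/Wed  1958: Mon/Thu  1959: Tue/Fri  1960: Thu/Sat  1961: Fri/Mon  1962: Sat/Tue  1963: Sun/Wed  1964: Tue/Thu  1965: Wed/Sat ✓  1966: Thu/Sun  1967: Fri/Mon  1968: Sun/Tue  1969: Mon/Thu  …(6 more)…  1976: Wed/Fri  1977: Thu/Sun  1978: Fri/Mon  1979: Sat/Tue  1980: Mon/Wed  1981: Tue/Fri  1982: Wed/Sat ✓  1983: Thu/Sun  1984: Sat/Mon  1985: Sun/Wed  1986: Mon/Thu  1987: Tue/Fri  1988: Thu/Sat  1989: Fri/Mon
Both conditions hold in: 1965, 1971, 1982 — 3.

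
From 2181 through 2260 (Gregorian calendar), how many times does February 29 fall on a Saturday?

2

Leap years in 2181–2260: 19 of them.
Feb 29 weekday advances by 5 (mod 7) from one leap year to the next four years later (or differs when a century non-leap intervenes).
Leap-day weekdays: 2184:Sun 2188:Fri 2192:Wed 2196:Mon 2204:Wed 2208:Mon 2212:Sat✓ 2216:Thu 2220:Tue 2224:Sun 2228:Fri 2232:Wed 2236:Mon 2240:Sat✓ 2244:Thu 2248:Tue 2252:Sun 2256:Fri 2260:Wed
Saturday: 2212, 2240 → 2.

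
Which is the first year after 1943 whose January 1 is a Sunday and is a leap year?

1956

Jan 1 advances by 2 weekdays after a leap year and by 1 after a common year.
1943: Jan 1 is Friday.
1944: Saturday (leap)
1945: Monday
1946: Tuesday
1947: Wednesday
1948: Thursday (leap)
1949: Saturday
1950: Sunday
1951: Monday
1952: Tuesday (leap)
1953: Thursday
1954: Friday
1955: Saturday
1956: Sunday (leap)
1956 begins on a Sunday and is a leap year.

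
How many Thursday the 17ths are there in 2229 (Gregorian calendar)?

2

Check the 17th of each month of 2229: Jan 17: Sat, Feb 17: Tue, Mar 17: Tue, Apr 17: Fri, May 17: Sun, Jun 17: Wed, Jul 17: Fri, Aug 17: Mon, Sep 17: Thu, Oct 17: Sat, Nov 17: Tue, Dec 17: Thu.
Thursday occurs in September, December — 2 months.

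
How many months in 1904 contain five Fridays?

5

A month of length L has five Fridays iff its first Friday is on day ≤ L−28 (so day 1–3 in a 31-day month, 1–2 in a 30-day month, day 1 in a leap February).
Checking each month of 1904: Jan starts Fri (31d) ✓; Feb starts Mon (29d); Mar starts Tue (31d); Apr starts Fri (30d) ✓; May starts Sun (31d); Jun starts Wed (30d); Jul starts Fri (31d) ✓; Aug starts Mon (31d); Sep starts Thu (30d) ✓; Oct starts Sat (31d); Nov starts Tue (30d); Dec starts Thu (31d) ✓.
Five-Friday months: January, April, July, September, December → 5.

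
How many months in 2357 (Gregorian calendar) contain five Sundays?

A month of length L has five Sundays iff its first Sunday is on day ≤ L−28 (so day 1–3 in a 31-day month, 1–2 in a 30-day month, day 1 in a leap February).
Checking each month of 2357: Jan starts Tue (31d); Feb starts Fri (28d); Mar starts Fri (31d) ✓; Apr starts Mon (30d); May starts Wed (31d); Jun starts Sat (30d) ✓; Jul starts Mon (31d); Aug starts Thu (31d); Sep starts Sun (30d) ✓; Oct starts Tue (31d); Nov starts Fri (30d); Dec starts Sun (31d) ✓.
Five-Sunday months: March, June, September, December → 4.

4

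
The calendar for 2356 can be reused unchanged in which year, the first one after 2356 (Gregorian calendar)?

Two years share a calendar iff Jan 1 falls on the same weekday and both are leap or both are common. 2356: Jan 1 is Sunday, leap year.
2357: Jan 1 Tuesday, common
2358: Jan 1 Wednesday, common
2359: Jan 1 Thursday, common
2360: Jan 1 Friday, leap
2361: Jan 1 Sunday, common
2362: Jan 1 Monday, common
2363: Jan 1 Tuesday, common
2364: Jan 1 Wednesday, leap
2365: Jan 1 Friday, common
2366: Jan 1 Saturday, common
2367: Jan 1 Sunday, common
2368: Jan 1 Monday, leap
2369: Jan 1 Wednesday, common
2370: Jan 1 Thursday, common
2371: Jan 1 Friday, common
2372: Jan 1 Saturday, leap
2373: Jan 1 Monday, common
2374: Jan 1 Tuesday, common
2375: Jan 1 Wednesday, common
2376: Jan 1 Thursday, leap
2377: Jan 1 Saturday, common
2378: Jan 1 Sunday, common
2379: Jan 1 Monday, common
2380: Jan 1 Tuesday, leap
2381: Jan 1 Thursday, common
2382: Jan 1 Friday, common
2383: Jan 1 Saturday, common
2384: Jan 1 Sunday, leap
2384 matches on both conditions.

2384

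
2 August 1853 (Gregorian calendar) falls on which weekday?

Tuesday

January 1, 1853 is a Saturday.
August 2 is day 214 of the year, i.e. 213 days after Jan 1.
213 mod 7 = 3, so advance 3 weekdays from Saturday: Tuesday.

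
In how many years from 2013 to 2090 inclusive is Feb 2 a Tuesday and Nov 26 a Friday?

Check each year's weekday for Feb 2 and Nov 26:
  2013: Sat/Tue  2014: Sun/Wed  2015: Mon/Thu  2016: Tue/Sat  2017: Thu/Sun  2018: Fri/Mon  2019: Sat/Tue  2020: Sun/Thu  2021: Tue/Fri ✓  2022: Wed/Sat  2023: Thu/Sun  2024: Fri/Tue  2025: Sun/Wed  2026: Mon/Thu  …(50 more)…  2077: Tue/Fri ✓  2078: Wed/Sat  2079: Thu/Sun  2080: Fri/Tue  2081: Sun/Wed  2082: Mon/Thu  2083: Tue/Fri ✓  2084: Wed/Sun  2085: Fri/Mon  2086: Sat/Tue  2087: Sun/Wed  2088: Mon/Fri  2089: Wed/Sat  2090: Thu/Sun
Both conditions hold in: 2021, 2027, 2038, 2049, 2055, 2066, 2077, 2083 — 8.

8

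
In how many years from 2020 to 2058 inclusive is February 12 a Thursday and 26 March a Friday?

1

Check each year's weekday for February 12 and 26 March:
  2020: Wed/Thu  2021: Fri/Fri  2022: Sat/Sat  2023: Sun/Sun  2024: Mon/Tue  2025: Wed/Wed  2026: Thu/Thu  2027: Fri/Fri  2028: Sat/Sun  2029: Mon/Mon  2030: Tue/Tue  2031: Wed/Wed  2032: Thu/Fri ✓  2033: Sat/Sat  …(11 more)…  2045: Sun/Sun  2046: Mon/Mon  2047: Tue/Tue  2048: Wed/Thu  2049: Fri/Fri  2050: Sat/Sat  2051: Sun/Sun  2052: Mon/Tue  2053: Wed/Wed  2054: Thu/Thu  2055: Fri/Fri  2056: Sat/Sun  2057: Mon/Mon  2058: Tue/Tue
Both conditions hold in: 2032 — 1.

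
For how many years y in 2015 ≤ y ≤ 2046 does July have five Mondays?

July has 31 days; it has five Mondays when Monday falls among the first (month-length − 28) days — i.e. when July 1 is one of Monday/Sunday/Saturday.
July 1 by year: 2015:Wed 2016:Fri 2017:Sat✓ 2018:Sun✓ 2019:Mon✓ 2020:Wed 2021:Thu 2022:Fri 2023:Sat✓ 2024:Mon✓ 2025:Tue 2026:Wed 2027:Thu 2028:Sat✓ 2029:Sun✓ 2030:Mon✓ 2031:Tue 2032:Thu 2033:Fri 2034:Sat✓ 2035:Sun✓ 2036:Tue 2037:Wed 2038:Thu 2039:Fri 2040:Sun✓ 2041:Mon✓ 2042:Tue 2043:Wed 2044:Fri 2045:Sat✓ 2046:Sun✓
Years with five Mondays: 2017, 2018, 2019, 2023, 2024, 2028, 2029, 2030, 2034, 2035, 2040, 2041, 2045, 2046 → 14.

14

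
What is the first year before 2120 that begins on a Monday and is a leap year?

Jan 1 advances by 2 weekdays after a leap year and by 1 after a common year.
2120: Jan 1 is Monday (leap).
2119: Sunday
2118: Saturday
2117: Friday
2116: Wednesday (leap)
2115: Tuesday
2114: Monday
2113: Sunday
2112: Friday (leap)
2111: Thursday
2110: Wednesday
2109: Tuesday
2108: Sunday (leap)
2107: Saturday
2106: Friday
2105: Thursday
2104: Tuesday (leap)
2103: Monday
2102: Sunday
2101: Saturday
2100: Friday
2099: Thursday
2098: Wednesday
2097: Tuesday
2096: Sunday (leap)
2095: Saturday
2094: Friday
2093: Thursday
2092: Tuesday (leap)
2091: Monday
2090: Sunday
2089: Saturday
2088: Thursday (leap)
2087: Wednesday
2086: Tuesday
2085: Monday
2084: Saturday (leap)
2083: Friday
2082: Thursday
2081: Wednesday
2080: Monday (leap)
2080 begins on a Monday and is a leap year.

2080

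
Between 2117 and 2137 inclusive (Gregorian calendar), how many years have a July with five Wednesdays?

8

July has 31 days; it has five Wednesdays when Wednesday falls among the first (month-length − 28) days — i.e. when July 1 is one of Wednesday/Tuesday/Monday.
July 1 by year: 2117:Thu 2118:Fri 2119:Sat 2120:Mon✓ 2121:Tue✓ 2122:Wed✓ 2123:Thu 2124:Sat 2125:Sun 2126:Mon✓ 2127:Tue✓ 2128:Thu 2129:Fri 2130:Sat 2131:Sun 2132:Tue✓ 2133:Wed✓ 2134:Thu 2135:Fri 2136:Sun 2137:Mon✓
Years with five Wednesdays: 2120, 2121, 2122, 2126, 2127, 2132, 2133, 2137 → 8.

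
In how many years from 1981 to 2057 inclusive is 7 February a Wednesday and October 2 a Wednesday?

Check each year's weekday for 7 February and October 2:
  1981: Sat/Fri  1982: Sun/Sat  1983: Mon/Sun  1984: Tue/Tue  1985: Thu/Wed  1986: Fri/Thu  1987: Sat/Fri  1988: Sun/Sun  1989: Tue/Mon  1990: Wed/Tue  1991: Thu/Wed  1992: Fri/Fri  1993: Sun/Sat  1994: Mon/Sun  …(49 more)…  2044: Sun/Sun  2045: Tue/Mon  2046: Wed/Tue  2047: Thu/Wed  2048: Fri/Fri  2049: Sun/Sat  2050: Mon/Sun  2051: Tue/Mon  2052: Wed/Wed ✓  2053: Fri/Thu  2054: Sat/Fri  2055: Sun/Sat  2056: Mon/Mon  2057: Wed/Tue
Both conditions hold in: 1996, 2024, 2052 — 3.

3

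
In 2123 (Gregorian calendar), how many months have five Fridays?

A month of length L has five Fridays iff its first Friday is on day ≤ L−28 (so day 1–3 in a 31-day month, 1–2 in a 30-day month, day 1 in a leap February).
Checking each month of 2123: Jan starts Fri (31d) ✓; Feb starts Mon (28d); Mar starts Mon (31d); Apr starts Thu (30d) ✓; May starts Sat (31d); Jun starts Tue (30d); Jul starts Thu (31d) ✓; Aug starts Sun (31d); Sep starts Wed (30d); Oct starts Fri (31d) ✓; Nov starts Mon (30d); Dec starts Wed (31d) ✓.
Five-Friday months: January, April, July, October, December → 5.

5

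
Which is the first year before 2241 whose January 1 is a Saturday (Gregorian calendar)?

2231

Jan 1 advances by 2 weekdays after a leap year and by 1 after a common year.
2241: Jan 1 is Friday.
2240: Wednesday (leap)
2239: Tuesday
2238: Monday
2237: Sunday
2236: Friday (leap)
2235: Thursday
2234: Wednesday
2233: Tuesday
2232: Sunday (leap)
2231: Saturday
2231 begins on a Saturday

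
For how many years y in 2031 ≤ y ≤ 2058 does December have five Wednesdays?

12

December has 31 days; it has five Wednesdays when Wednesday falls among the first (month-length − 28) days — i.e. when December 1 is one of Wednesday/Tuesday/Monday.
December 1 by year: 2031:Mon✓ 2032:Wed✓ 2033:Thu 2034:Fri 2035:Sat 2036:Mon✓ 2037:Tue✓ 2038:Wed✓ 2039:Thu 2040:Sat 2041:Sun 2042:Mon✓ 2043:Tue✓ 2044:Thu 2045:Fri 2046:Sat 2047:Sun 2048:Tue✓ 2049:Wed✓ 2050:Thu 2051:Fri 2052:Sun 2053:Mon✓ 2054:Tue✓ 2055:Wed✓ 2056:Fri 2057:Sat 2058:Sun
Years with five Wednesdays: 2031, 2032, 2036, 2037, 2038, 2042, 2043, 2048, 2049, 2053, 2054, 2055 → 12.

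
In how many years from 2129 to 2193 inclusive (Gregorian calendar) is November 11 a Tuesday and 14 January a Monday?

3

Check each year's weekday for November 11 and 14 January:
  2129: Fri/Fri  2130: Sat/Sat  2131: Sun/Sun  2132: Tue/Mon ✓  2133: Wed/Wed  2134: Thu/Thu  2135: Fri/Fri  2136: Sun/Sat  2137: Mon/Mon  2138: Tue/Tue  2139: Wed/Wed  2140: Fri/Thu  2141: Sat/Sat  2142: Sun/Sun  …(37 more)…  2180: Sat/Fri  2181: Sun/Sun  2182: Mon/Mon  2183: Tue/Tue  2184: Thu/Wed  2185: Fri/Fri  2186: Sat/Sat  2187: Sun/Sun  2188: Tue/Mon ✓  2189: Wed/Wed  2190: Thu/Thu  2191: Fri/Fri  2192: Sun/Sat  2193: Mon/Mon
Both conditions hold in: 2132, 2160, 2188 — 3.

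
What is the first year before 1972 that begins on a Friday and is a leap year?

Jan 1 advances by 2 weekdays after a leap year and by 1 after a common year.
1972: Jan 1 is Saturday (leap).
1971: Friday
1970: Thursday
1969: Wednesday
1968: Monday (leap)
1967: Sunday
1966: Saturday
1965: Friday
1964: Wednesday (leap)
1963: Tuesday
1962: Monday
1961: Sunday
1960: Friday (leap)
1960 begins on a Friday and is a leap year.

1960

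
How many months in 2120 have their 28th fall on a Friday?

Check the 28th of each month of 2120: Jan 28: Sun, Feb 28: Wed, Mar 28: Thu, Apr 28: Sun, May 28: Tue, Jun 28: Fri, Jul 28: Sun, Aug 28: Wed, Sep 28: Sat, Oct 28: Mon, Nov 28: Thu, Dec 28: Sat.
Friday occurs in June — 1 month.

1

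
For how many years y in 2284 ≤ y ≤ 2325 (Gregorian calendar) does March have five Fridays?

18

March has 31 days; it has five Fridays when Friday falls among the first (month-length − 28) days — i.e. when March 1 is one of Friday/Thursday/Wednesday.
March 1 by year: 2284:Sat 2285:Sun 2286:Mon 2287:Tue 2288:Thu✓ 2289:Fri✓ 2290:Sat 2291:Sun 2292:Tue 2293:Wed✓ 2294:Thu✓ 2295:Fri✓ 2296:Sun 2297:Mon 2298:Tue …(12 more)… 2311:Wed✓ 2312:Fri✓ 2313:Sat 2314:Sun 2315:Mon 2316:Wed✓ 2317:Thu✓ 2318:Fri✓ 2319:Sat 2320:Mon 2321:Tue 2322:Wed✓ 2323:Thu✓ 2324:Sat 2325:Sun
Years with five Fridays: 2288, 2289, 2293, 2294, 2295, 2299, 2300, 2301, 2305, 2306, 2307, 2311, 2312, 2316, 2317, 2318, 2322, 2323 → 18.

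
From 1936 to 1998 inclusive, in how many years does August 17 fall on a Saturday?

Track August 17's weekday year by year (advancing +1, or +2 across a Feb 29):
  1936: Mon  1937: Tue (+1)  1938: Wed (+1)  1939: Thu (+1)  1940: Sat (+2) ✓
  1941: Sun (+1)  1942: Mon (+1)  1943: Tue (+1)  1944: Thu (+2)  1945: Fri (+1)
  1946: Sat (+1) ✓  1947: Sun (+1)  1948: Tue (+2)  1949: Wed (+1)  … (35 more years) …
  1985: Sat (+1) ✓  1986: Sun (+1)  1987: Mon (+1)  1988: Wed (+2)  1989: Thu (+1)
  1990: Fri (+1)  1991: Sat (+1) ✓  1992: Mon (+2)  1993: Tue (+1)  1994: Wed (+1)
  1995: Thu (+1)  1996: Sat (+2) ✓  1997: Sun (+1)  1998: Mon (+1)
Saturday years: 1940, 1946, 1957, 1963, 1968, 1974, 1985, 1991, 1996 — 9 in total.

9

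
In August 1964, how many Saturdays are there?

5

August 1964 has 31 days and begins on Saturday.
The first Saturday is August 1.
Saturdays fall on 1, 8, 15, 22, 29 — that's 5.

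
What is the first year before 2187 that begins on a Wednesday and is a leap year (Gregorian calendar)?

Jan 1 advances by 2 weekdays after a leap year and by 1 after a common year.
2187: Jan 1 is Monday.
2186: Sunday
2185: Saturday
2184: Thursday (leap)
2183: Wednesday
2182: Tuesday
2181: Monday
2180: Saturday (leap)
2179: Friday
2178: Thursday
2177: Wednesday
2176: Monday (leap)
2175: Sunday
2174: Saturday
2173: Friday
2172: Wednesday (leap)
2172 begins on a Wednesday and is a leap year.

2172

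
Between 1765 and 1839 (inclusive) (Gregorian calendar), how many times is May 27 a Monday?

12

Track May 27's weekday year by year (advancing +1, or +2 across a Feb 29):
  1765: Mon ✓  1766: Tue (+1)  1767: Wed (+1)  1768: Fri (+2)  1769: Sat (+1)
  1770: Sun (+1)  1771: Mon (+1) ✓  1772: Wed (+2)  1773: Thu (+1)  1774: Fri (+1)
  1775: Sat (+1)  1776: Mon (+2) ✓  1777: Tue (+1)  1778: Wed (+1)  … (47 more years) …
  1826: Sat (+1)  1827: Sun (+1)  1828: Tue (+2)  1829: Wed (+1)  1830: Thu (+1)
  1831: Fri (+1)  1832: Sun (+2)  1833: Mon (+1) ✓  1834: Tue (+1)  1835: Wed (+1)
  1836: Fri (+2)  1837: Sat (+1)  1838: Sun (+1)  1839: Mon (+1) ✓
Monday years: 1765, 1771, 1776, 1782, 1793, 1799, 1805, 1811, 1816, 1822, 1833, 1839 — 12 in total.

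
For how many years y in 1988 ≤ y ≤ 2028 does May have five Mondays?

May has 31 days; it has five Mondays when Monday falls among the first (month-length − 28) days — i.e. when May 1 is one of Monday/Sunday/Saturday.
May 1 by year: 1988:Sun✓ 1989:Mon✓ 1990:Tue 1991:Wed 1992:Fri 1993:Sat✓ 1994:Sun✓ 1995:Mon✓ 1996:Wed 1997:Thu 1998:Fri 1999:Sat✓ 2000:Mon✓ 2001:Tue 2002:Wed …(11 more)… 2014:Thu 2015:Fri 2016:Sun✓ 2017:Mon✓ 2018:Tue 2019:Wed 2020:Fri 2021:Sat✓ 2022:Sun✓ 2023:Mon✓ 2024:Wed 2025:Thu 2026:Fri 2027:Sat✓ 2028:Mon✓
Years with five Mondays: 1988, 1989, 1993, 1994, 1995, 1999, 2000, 2004, 2005, 2006, 2010, 2011, 2016, 2017, 2021, 2022, 2023, 2027, 2028 → 19.

19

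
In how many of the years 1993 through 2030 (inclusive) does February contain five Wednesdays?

1

February has 28 days (29 in leap years); it has five Wednesdays when Wednesday falls among the first (month-length − 28) days — i.e. when February 1 is Wednesday in a leap year (never in a common year).
February 1 by year: 1993:Mon 1994:Tue 1995:Wed 1996:Thu 1997:Sat 1998:Sun 1999:Mon 2000:Tue 2001:Thu 2002:Fri 2003:Sat 2004:Sun 2005:Tue 2006:Wed 2007:Thu …(8 more)… 2016:Mon 2017:Wed 2018:Thu 2019:Fri 2020:Sat 2021:Mon 2022:Tue 2023:Wed 2024:Thu 2025:Sat 2026:Sun 2027:Mon 2028:Tue 2029:Thu 2030:Fri
Years with five Wednesdays: 2012 → 1.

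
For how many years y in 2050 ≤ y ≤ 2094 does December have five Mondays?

December has 31 days; it has five Mondays when Monday falls among the first (month-length − 28) days — i.e. when December 1 is one of Monday/Sunday/Saturday.
December 1 by year: 2050:Thu 2051:Fri 2052:Sun✓ 2053:Mon✓ 2054:Tue 2055:Wed 2056:Fri 2057:Sat✓ 2058:Sun✓ 2059:Mon✓ 2060:Wed 2061:Thu 2062:Fri 2063:Sat✓ 2064:Mon✓ …(15 more)… 2080:Sun✓ 2081:Mon✓ 2082:Tue 2083:Wed 2084:Fri 2085:Sat✓ 2086:Sun✓ 2087:Mon✓ 2088:Wed 2089:Thu 2090:Fri 2091:Sat✓ 2092:Mon✓ 2093:Tue 2094:Wed
Years with five Mondays: 2052, 2053, 2057, 2058, 2059, 2063, 2064, 2068, 2069, 2070, 2074, 2075, 2080, 2081, 2085, 2086, 2087, 2091, 2092 → 19.

19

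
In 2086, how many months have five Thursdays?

4

A month of length L has five Thursdays iff its first Thursday is on day ≤ L−28 (so day 1–3 in a 31-day month, 1–2 in a 30-day month, day 1 in a leap February).
Checking each month of 2086: Jan starts Tue (31d) ✓; Feb starts Fri (28d); Mar starts Fri (31d); Apr starts Mon (30d); May starts Wed (31d) ✓; Jun starts Sat (30d); Jul starts Mon (31d); Aug starts Thu (31d) ✓; Sep starts Sun (30d); Oct starts Tue (31d) ✓; Nov starts Fri (30d); Dec starts Sun (31d).
Five-Thursday months: January, May, August, October → 4.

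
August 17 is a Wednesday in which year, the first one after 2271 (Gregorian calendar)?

From one year to the next, a fixed date's weekday advances by 1, or by 2 when a Feb 29 lies between the two dates.
2271: August 17 is Thursday.
2272: Saturday (+2)
2273: Sunday (+1)
2274: Monday (+1)
2275: Tuesday (+1)
2276: Thursday (+2)
2277: Friday (+1)
2278: Saturday (+1)
2279: Sunday (+1)
2280: Tuesday (+2)
2281: Wednesday (+1)
August 17 falls on a Wednesday in 2281.

2281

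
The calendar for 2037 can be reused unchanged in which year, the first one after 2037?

2043

Two years share a calendar iff Jan 1 falls on the same weekday and both are leap or both are common. 2037: Jan 1 is Thursday, common year.
2038: Jan 1 Friday, common
2039: Jan 1 Saturday, common
2040: Jan 1 Sunday, leap
2041: Jan 1 Tuesday, common
2042: Jan 1 Wednesday, common
2043: Jan 1 Thursday, common
2043 matches on both conditions.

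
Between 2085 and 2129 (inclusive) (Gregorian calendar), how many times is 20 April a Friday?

Track 20 April's weekday year by year (advancing +1, or +2 across a Feb 29):
  2085: Fri ✓  2086: Sat (+1)  2087: Sun (+1)  2088: Tue (+2)  2089: Wed (+1)
  2090: Thu (+1)  2091: Fri (+1) ✓  2092: Sun (+2)  2093: Mon (+1)  2094: Tue (+1)
  2095: Wed (+1)  2096: Fri (+2) ✓  2097: Sat (+1)  2098: Sun (+1)  … (17 more years) …
  2116: Mon (+2)  2117: Tue (+1)  2118: Wed (+1)  2119: Thu (+1)  2120: Sat (+2)
  2121: Sun (+1)  2122: Mon (+1)  2123: Tue (+1)  2124: Thu (+2)  2125: Fri (+1) ✓
  2126: Sat (+1)  2127: Sun (+1)  2128: Tue (+2)  2129: Wed (+1)
Friday years: 2085, 2091, 2096, 2103, 2108, 2114, 2125 — 7 in total.

7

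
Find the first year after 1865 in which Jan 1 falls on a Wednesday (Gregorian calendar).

1868

Jan 1 advances by 2 weekdays after a leap year and by 1 after a common year.
1865: Jan 1 is Sunday.
1866: Monday
1867: Tuesday
1868: Wednesday (leap)
1868 begins on a Wednesday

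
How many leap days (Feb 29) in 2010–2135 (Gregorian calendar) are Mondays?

Leap years in 2010–2135: 30 of them.
Feb 29 weekday advances by 5 (mod 7) from one leap year to the next four years later (or differs when a century non-leap intervenes).
Leap-day weekdays: 2012:Wed 2016:Mon✓ 2020:Sat 2024:Thu 2028:Tue 2032:Sun 2036:Fri 2040:Wed 2044:Mon✓ 2048:Sat 2052:Thu 2056:Tue 2060:Sun …(4 more)… 2080:Thu 2084:Tue 2088:Sun 2092:Fri 2096:Wed 2104:Fri 2108:Wed 2112:Mon✓ 2116:Sat 2120:Thu 2124:Tue 2128:Sun 2132:Fri
Monday: 2016, 2044, 2072, 2112 → 4.

4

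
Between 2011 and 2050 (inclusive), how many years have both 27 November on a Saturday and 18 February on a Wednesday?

Check each year's weekday for 27 November and 18 February:
  2011: Sun/Fri  2012: Tue/Sat  2013: Wed/Mon  2014: Thu/Tue  2015: Fri/Wed  2016: Sun/Thu  2017: Mon/Sat  2018: Tue/Sun  2019: Wed/Mon  2020: Fri/Tue  2021: Sat/Thu  2022: Sun/Fri  2023: Mon/Sat  2024: Wed/Sun  …(12 more)…  2037: Fri/Wed  2038: Sat/Thu  2039: Sun/Fri  2040: Tue/Sat  2041: Wed/Mon  2042: Thu/Tue  2043: Fri/Wed  2044: Sun/Thu  2045: Mon/Sat  2046: Tue/Sun  2047: Wed/Mon  2048: Fri/Tue  2049: Sat/Thu  2050: Sun/Fri
Both conditions hold in: 2032 — 1.

1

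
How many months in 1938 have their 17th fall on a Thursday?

3

Check the 17th of each month of 1938: Jan 17: Mon, Feb 17: Thu, Mar 17: Thu, Apr 17: Sun, May 17: Tue, Jun 17: Fri, Jul 17: Sun, Aug 17: Wed, Sep 17: Sat, Oct 17: Mon, Nov 17: Thu, Dec 17: Sat.
Thursday occurs in February, March, November — 3 months.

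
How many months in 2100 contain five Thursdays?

A month of length L has five Thursdays iff its first Thursday is on day ≤ L−28 (so day 1–3 in a 31-day month, 1–2 in a 30-day month, day 1 in a leap February).
Checking each month of 2100: Jan starts Fri (31d); Feb starts Mon (28d); Mar starts Mon (31d); Apr starts Thu (30d) ✓; May starts Sat (31d); Jun starts Tue (30d); Jul starts Thu (31d) ✓; Aug starts Sun (31d); Sep starts Wed (30d) ✓; Oct starts Fri (31d); Nov starts Mon (30d); Dec starts Wed (31d) ✓.
Five-Thursday months: April, July, September, December → 4.

4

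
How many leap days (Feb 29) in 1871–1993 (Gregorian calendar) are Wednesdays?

4

Leap years in 1871–1993: 30 of them.
Feb 29 weekday advances by 5 (mod 7) from one leap year to the next four years later (or differs when a century non-leap intervenes).
Leap-day weekdays: 1872:Thu 1876:Tue 1880:Sun 1884:Fri 1888:Wed✓ 1892:Mon 1896:Sat 1904:Mon 1908:Sat 1912:Thu 1916:Tue 1920:Sun 1924:Fri …(4 more)… 1944:Tue 1948:Sun 1952:Fri 1956:Wed✓ 1960:Mon 1964:Sat 1968:Thu 1972:Tue 1976:Sun 1980:Fri 1984:Wed✓ 1988:Mon 1992:Sat
Wednesday: 1888, 1928, 1956, 1984 → 4.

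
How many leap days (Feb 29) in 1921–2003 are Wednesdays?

3

Leap years in 1921–2003: 20 of them.
Feb 29 weekday advances by 5 (mod 7) from one leap year to the next four years later (or differs when a century non-leap intervenes).
Leap-day weekdays: 1924:Fri 1928:Wed✓ 1932:Mon 1936:Sat 1940:Thu 1944:Tue 1948:Sun 1952:Fri 1956:Wed✓ 1960:Mon 1964:Sat 1968:Thu 1972:Tue 1976:Sun 1980:Fri 1984:Wed✓ 1988:Mon 1992:Sat 1996:Thu 2000:Tue
Wednesday: 1928, 1956, 1984 → 3.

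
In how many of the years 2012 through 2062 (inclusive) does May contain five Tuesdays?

May has 31 days; it has five Tuesdays when Tuesday falls among the first (month-length − 28) days — i.e. when May 1 is one of Tuesday/Monday/Sunday.
May 1 by year: 2012:Tue✓ 2013:Wed 2014:Thu 2015:Fri 2016:Sun✓ 2017:Mon✓ 2018:Tue✓ 2019:Wed 2020:Fri 2021:Sat 2022:Sun✓ 2023:Mon✓ 2024:Wed 2025:Thu 2026:Fri …(21 more)… 2048:Fri 2049:Sat 2050:Sun✓ 2051:Mon✓ 2052:Wed 2053:Thu 2054:Fri 2055:Sat 2056:Mon✓ 2057:Tue✓ 2058:Wed 2059:Thu 2060:Sat 2061:Sun✓ 2062:Mon✓
Years with five Tuesdays: 2012, 2016, 2017, 2018, 2022, 2023, 2028, 2029, 2033, 2034, 2035, 2039, 2040, 2044, 2045, 2046, 2050, 2051, 2056, 2057, 2061, 2062 → 22.

22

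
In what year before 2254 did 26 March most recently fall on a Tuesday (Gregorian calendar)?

2250

From one year to the next, a fixed date's weekday advances by 1, or by 2 when a Feb 29 lies between the two dates.
2254: March 26 is Sunday.
2253: Saturday (−1)
2252: Friday (−1)
2251: Wednesday (−2)
2250: Tuesday (−1)
26 March falls on a Tuesday in 2250.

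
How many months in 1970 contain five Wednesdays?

A month of length L has five Wednesdays iff its first Wednesday is on day ≤ L−28 (so day 1–3 in a 31-day month, 1–2 in a 30-day month, day 1 in a leap February).
Checking each month of 1970: Jan starts Thu (31d); Feb starts Sun (28d); Mar starts Sun (31d); Apr starts Wed (30d) ✓; May starts Fri (31d); Jun starts Mon (30d); Jul starts Wed (31d) ✓; Aug starts Sat (31d); Sep starts Tue (30d) ✓; Oct starts Thu (31d); Nov starts Sun (30d); Dec starts Tue (31d) ✓.
Five-Wednesday months: April, July, September, December → 4.

4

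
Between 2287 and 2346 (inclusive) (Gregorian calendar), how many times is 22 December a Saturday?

Track 22 December's weekday year by year (advancing +1, or +2 across a Feb 29):
  2287: Thu  2288: Sat (+2) ✓  2289: Sun (+1)  2290: Mon (+1)  2291: Tue (+1)
  2292: Thu (+2)  2293: Fri (+1)  2294: Sat (+1) ✓  2295: Sun (+1)  2296: Tue (+2)
  2297: Wed (+1)  2298: Thu (+1)  2299: Fri (+1)  2300: Sat (+1) ✓  … (32 more years) …
  2333: Fri (+1)  2334: Sat (+1) ✓  2335: Sun (+1)  2336: Tue (+2)  2337: Wed (+1)
  2338: Thu (+1)  2339: Fri (+1)  2340: Sun (+2)  2341: Mon (+1)  2342: Tue (+1)
  2343: Wed (+1)  2344: Fri (+2)  2345: Sat (+1) ✓  2346: Sun (+1)
Saturday years: 2288, 2294, 2300, 2306, 2317, 2323, 2328, 2334, 2345 — 9 in total.

9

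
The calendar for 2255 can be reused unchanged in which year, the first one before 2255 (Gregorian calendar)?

2249

Two years share a calendar iff Jan 1 falls on the same weekday and both are leap or both are common. 2255: Jan 1 is Monday, common year.
2254: Jan 1 Sunday, common
2253: Jan 1 Saturday, common
2252: Jan 1 Thursday, leap
2251: Jan 1 Wednesday, common
2250: Jan 1 Tuesday, common
2249: Jan 1 Monday, common
2249 matches on both conditions.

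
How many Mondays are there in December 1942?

4

December 1942 has 31 days and begins on Tuesday.
The first Monday is December 7.
Mondays fall on 7, 14, 21, 28 — that's 4.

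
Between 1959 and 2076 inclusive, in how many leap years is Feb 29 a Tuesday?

4

Leap years in 1959–2076: 30 of them.
Feb 29 weekday advances by 5 (mod 7) from one leap year to the next four years later (or differs when a century non-leap intervenes).
Leap-day weekdays: 1960:Mon 1964:Sat 1968:Thu 1972:Tue✓ 1976:Sun 1980:Fri 1984:Wed 1988:Mon 1992:Sat 1996:Thu 2000:Tue✓ 2004:Sun 2008:Fri …(4 more)… 2028:Tue✓ 2032:Sun 2036:Fri 2040:Wed 2044:Mon 2048:Sat 2052:Thu 2056:Tue✓ 2060:Sun 2064:Fri 2068:Wed 2072:Mon 2076:Sat
Tuesday: 1972, 2000, 2028, 2056 → 4.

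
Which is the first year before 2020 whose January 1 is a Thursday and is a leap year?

Jan 1 advances by 2 weekdays after a leap year and by 1 after a common year.
2020: Jan 1 is Wednesday (leap).
2019: Tuesday
2018: Monday
2017: Sunday
2016: Friday (leap)
2015: Thursday
2014: Wednesday
2013: Tuesday
2012: Sunday (leap)
2011: Saturday
2010: Friday
2009: Thursday
2008: Tuesday (leap)
2007: Monday
2006: Sunday
2005: Saturday
2004: Thursday (leap)
2004 begins on a Thursday and is a leap year.

2004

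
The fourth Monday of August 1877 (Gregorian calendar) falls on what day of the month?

August 1, 1877 is a Wednesday, so the first Monday is the 6th.
The fourth Monday is 6 + 21 = 27.

27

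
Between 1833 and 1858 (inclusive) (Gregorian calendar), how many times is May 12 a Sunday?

4

Track May 12's weekday year by year (advancing +1, or +2 across a Feb 29):
  1833: Sun ✓  1834: Mon (+1)  1835: Tue (+1)  1836: Thu (+2)  1837: Fri (+1)
  1838: Sat (+1)  1839: Sun (+1) ✓  1840: Tue (+2)  1841: Wed (+1)  1842: Thu (+1)
  1843: Fri (+1)  1844: Sun (+2) ✓  1845: Mon (+1)  1846: Tue (+1)  1847: Wed (+1)
  1848: Fri (+2)  1849: Sat (+1)  1850: Sun (+1) ✓  1851: Mon (+1)  1852: Wed (+2)
  1853: Thu (+1)  1854: Fri (+1)  1855: Sat (+1)  1856: Mon (+2)  1857: Tue (+1)
  1858: Wed (+1)
Sunday years: 1833, 1839, 1844, 1850 — 4 in total.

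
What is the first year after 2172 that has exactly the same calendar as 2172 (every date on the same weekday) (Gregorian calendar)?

Two years share a calendar iff Jan 1 falls on the same weekday and both are leap or both are common. 2172: Jan 1 is Wednesday, leap year.
2173: Jan 1 Friday, common
2174: Jan 1 Saturday, common
2175: Jan 1 Sunday, common
2176: Jan 1 Monday, leap
2177: Jan 1 Wednesday, common
2178: Jan 1 Thursday, common
2179: Jan 1 Friday, common
2180: Jan 1 Saturday, leap
2181: Jan 1 Monday, common
2182: Jan 1 Tuesday, common
2183: Jan 1 Wednesday, common
2184: Jan 1 Thursday, leap
2185: Jan 1 Saturday, common
2186: Jan 1 Sunday, common
2187: Jan 1 Monday, common
2188: Jan 1 Tuesday, leap
2189: Jan 1 Thursday, common
2190: Jan 1 Friday, common
2191: Jan 1 Saturday, common
2192: Jan 1 Sunday, leap
2193: Jan 1 Tuesday, common
2194: Jan 1 Wednesday, common
2195: Jan 1 Thursday, common
2196: Jan 1 Friday, leap
2197: Jan 1 Sunday, common
2198: Jan 1 Monday, common
2199: Jan 1 Tuesday, common
2200: Jan 1 Wednesday, common
2201: Jan 1 Thursday, common
2202: Jan 1 Friday, common
2203: Jan 1 Saturday, common
2204: Jan 1 Sunday, leap
2205: Jan 1 Tuesday, common
2206: Jan 1 Wednesday, common
2207: Jan 1 Thursday, common
2208: Jan 1 Friday, leap
2209: Jan 1 Sunday, common
2210: Jan 1 Monday, common
2211: Jan 1 Tuesday, common
2212: Jan 1 Wednesday, leap
2212 matches on both conditions.

2212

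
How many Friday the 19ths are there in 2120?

Check the 19th of each month of 2120: Jan 19: Fri, Feb 19: Mon, Mar 19: Tue, Apr 19: Fri, May 19: Sun, Jun 19: Wed, Jul 19: Fri, Aug 19: Mon, Sep 19: Thu, Oct 19: Sat, Nov 19: Tue, Dec 19: Thu.
Friday occurs in January, April, July — 3 months.

3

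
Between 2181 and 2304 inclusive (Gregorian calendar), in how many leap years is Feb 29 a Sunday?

4

Leap years in 2181–2304: 29 of them.
Feb 29 weekday advances by 5 (mod 7) from one leap year to the next four years later (or differs when a century non-leap intervenes).
Leap-day weekdays: 2184:Sun✓ 2188:Fri 2192:Wed 2196:Mon 2204:Wed 2208:Mon 2212:Sat 2216:Thu 2220:Tue 2224:Sun✓ 2228:Fri 2232:Wed 2236:Mon …(3 more)… 2252:Sun✓ 2256:Fri 2260:Wed 2264:Mon 2268:Sat 2272:Thu 2276:Tue 2280:Sun✓ 2284:Fri 2288:Wed 2292:Mon 2296:Sat 2304:Mon
Sunday: 2184, 2224, 2252, 2280 → 4.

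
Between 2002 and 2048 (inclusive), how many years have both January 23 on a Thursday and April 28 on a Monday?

5

Check each year's weekday for January 23 and April 28:
  2002: Wed/Sun  2003: Thu/Mon ✓  2004: Fri/Wed  2005: Sun/Thu  2006: Mon/Fri  2007: Tue/Sat  2008: Wed/Mon  2009: Fri/Tue  2010: Sat/Wed  2011: Sun/Thu  2012: Mon/Sat  2013: Wed/Sun  2014: Thu/Mon ✓  2015: Fri/Tue  …(19 more)…  2035: Tue/Sat  2036: Wed/Mon  2037: Fri/Tue  2038: Sat/Wed  2039: Sun/Thu  2040: Mon/Sat  2041: Wed/Sun  2042: Thu/Mon ✓  2043: Fri/Tue  2044: Sat/Thu  2045: Mon/Fri  2046: Tue/Sat  2047: Wed/Sun  2048: Thu/Tue
Both conditions hold in: 2003, 2014, 2025, 2031, 2042 — 5.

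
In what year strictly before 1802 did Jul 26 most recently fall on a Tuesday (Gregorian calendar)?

1796

From one year to the next, a fixed date's weekday advances by 1, or by 2 when a Feb 29 lies between the two dates.
1802: July 26 is Monday.
1801: Sunday (−1)
1800: Saturday (−1)
1799: Friday (−1)
1798: Thursday (−1)
1797: Wednesday (−1)
1796: Tuesday (−1)
Jul 26 falls on a Tuesday in 1796.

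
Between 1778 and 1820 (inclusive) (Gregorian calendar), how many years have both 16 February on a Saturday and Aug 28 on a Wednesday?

Check each year's weekday for 16 February and Aug 28:
  1778: Mon/Fri  1779: Tue/Sat  1780: Wed/Mon  1781: Fri/Tue  1782: Sat/Wed ✓  1783: Sun/Thu  1784: Mon/Sat  1785: Wed/Sun  1786: Thu/Mon  1787: Fri/Tue  1788: Sat/Thu  1789: Mon/Fri  1790: Tue/Sat  1791: Wed/Sun  …(15 more)…  1807: Mon/Fri  1808: Tue/Sun  1809: Thu/Mon  1810: Fri/Tue  1811: Sat/Wed ✓  1812: Sun/Fri  1813: Tue/Sat  1814: Wed/Sun  1815: Thu/Mon  1816: Fri/Wed  1817: Sun/Thu  1818: Mon/Fri  1819: Tue/Sat  1820: Wed/Mon
Both conditions hold in: 1782, 1793, 1799, 1805, 1811 — 5.

5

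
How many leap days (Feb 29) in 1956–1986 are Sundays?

Leap years in 1956–1986: 8 of them.
Feb 29 weekday advances by 5 (mod 7) from one leap year to the next four years later (or differs when a century non-leap intervenes).
Leap-day weekdays: 1956:Wed 1960:Mon 1964:Sat 1968:Thu 1972:Tue 1976:Sun✓ 1980:Fri 1984:Wed
Sunday: 1976 → 1.

1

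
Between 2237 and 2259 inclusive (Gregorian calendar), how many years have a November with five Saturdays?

November has 30 days; it has five Saturdays when Saturday falls among the first (month-length − 28) days — i.e. when November 1 is one of Saturday/Friday.
November 1 by year: 2237:Wed 2238:Thu 2239:Fri✓ 2240:Sun 2241:Mon 2242:Tue 2243:Wed 2244:Fri✓ 2245:Sat✓ 2246:Sun 2247:Mon 2248:Wed 2249:Thu 2250:Fri✓ 2251:Sat✓ 2252:Mon 2253:Tue 2254:Wed 2255:Thu 2256:Sat✓ 2257:Sun 2258:Mon 2259:Tue
Years with five Saturdays: 2239, 2244, 2245, 2250, 2251, 2256 → 6.

6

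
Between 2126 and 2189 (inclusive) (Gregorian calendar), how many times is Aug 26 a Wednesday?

9

Track Aug 26's weekday year by year (advancing +1, or +2 across a Feb 29):
  2126: Mon  2127: Tue (+1)  2128: Thu (+2)  2129: Fri (+1)  2130: Sat (+1)
  2131: Sun (+1)  2132: Tue (+2)  2133: Wed (+1) ✓  2134: Thu (+1)  2135: Fri (+1)
  2136: Sun (+2)  2137: Mon (+1)  2138: Tue (+1)  2139: Wed (+1) ✓  … (36 more years) …
  2176: Mon (+2)  2177: Tue (+1)  2178: Wed (+1) ✓  2179: Thu (+1)  2180: Sat (+2)
  2181: Sun (+1)  2182: Mon (+1)  2183: Tue (+1)  2184: Thu (+2)  2185: Fri (+1)
  2186: Sat (+1)  2187: Sun (+1)  2188: Tue (+2)  2189: Wed (+1) ✓
Wednesday years: 2133, 2139, 2144, 2150, 2161, 2167, 2172, 2178, 2189 — 9 in total.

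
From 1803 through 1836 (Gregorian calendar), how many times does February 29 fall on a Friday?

Leap years in 1803–1836: 9 of them.
Feb 29 weekday advances by 5 (mod 7) from one leap year to the next four years later (or differs when a century non-leap intervenes).
Leap-day weekdays: 1804:Wed 1808:Mon 1812:Sat 1816:Thu 1820:Tue 1824:Sun 1828:Fri✓ 1832:Wed 1836:Mon
Friday: 1828 → 1.

1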